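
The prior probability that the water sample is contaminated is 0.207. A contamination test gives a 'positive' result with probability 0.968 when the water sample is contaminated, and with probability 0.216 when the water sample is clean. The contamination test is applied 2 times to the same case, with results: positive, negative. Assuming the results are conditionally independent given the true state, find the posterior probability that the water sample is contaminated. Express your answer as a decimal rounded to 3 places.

Posterior P(H) ≈ 0.046

With H the event that the water sample is contaminated, the joint likelihood of the observed sequence is P(data|H) = 0.968·0.032 = 0.030976 and P(data|¬H) = 0.216·0.784 = 0.16934.
Bayes: P(H|data) = 0.207·0.030976 / (0.207·0.030976 + 0.793·0.16934) = 0.0064120/0.14070 = 0.0456.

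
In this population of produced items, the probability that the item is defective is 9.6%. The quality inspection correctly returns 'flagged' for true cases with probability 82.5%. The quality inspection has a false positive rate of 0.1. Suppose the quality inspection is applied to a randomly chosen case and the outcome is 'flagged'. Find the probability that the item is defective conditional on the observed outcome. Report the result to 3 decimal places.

Write H for 'the item is defective'. Prior odds H:¬H = 0.096/0.904 = 0.10619. For the 'flagged' outcome, the likelihood ratio is 0.825/0.1 = 8.2500.
Posterior odds = 0.10619 × 8.2500 = 0.87611, so P(H|E) = 0.87611/(1+0.87611) = 0.467.

P(H | E) ≈ 0.467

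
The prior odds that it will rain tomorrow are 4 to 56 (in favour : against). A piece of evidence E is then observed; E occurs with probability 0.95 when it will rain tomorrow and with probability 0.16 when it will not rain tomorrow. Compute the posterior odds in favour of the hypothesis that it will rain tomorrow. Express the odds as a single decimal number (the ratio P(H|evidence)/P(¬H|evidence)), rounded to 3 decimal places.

Prior odds = 4/56 = 0.071429.
Likelihood ratio for E = 0.95/0.16 = 5.9375.
Posterior odds = prior odds × LR = 0.42411.

Posterior odds ≈ 0.424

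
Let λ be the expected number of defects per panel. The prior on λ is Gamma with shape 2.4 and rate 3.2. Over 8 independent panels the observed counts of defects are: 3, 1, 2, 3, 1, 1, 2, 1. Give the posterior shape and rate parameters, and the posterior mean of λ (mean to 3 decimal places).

The Poisson likelihood adds the total count to the shape and the number of exposure periods to the rate. Here ∑xᵢ = 14 and n = 8, so shape 2.4→16.4 and rate 3.2→11.2.
E[λ | data] = 16.4/11.2 = 1.464.

Posterior: Gamma(shape=16.4, rate=11.2); mean ≈ 1.464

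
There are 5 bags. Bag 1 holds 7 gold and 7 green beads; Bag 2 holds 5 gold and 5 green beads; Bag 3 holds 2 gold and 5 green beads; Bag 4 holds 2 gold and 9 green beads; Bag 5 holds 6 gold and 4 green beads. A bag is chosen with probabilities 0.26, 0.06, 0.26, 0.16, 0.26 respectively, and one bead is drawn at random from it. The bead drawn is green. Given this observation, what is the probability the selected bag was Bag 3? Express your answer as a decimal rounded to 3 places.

Posterior probability ≈ 0.320

Tabulate prior·likelihood by source: [1] prior 0.26, lik 0.5, product 0.1300; [2] prior 0.06, lik 0.5, product 0.03000; [3] prior 0.26, lik 0.7143, product 0.1857; [4] prior 0.16, lik 0.8182, product 0.1309; [5] prior 0.26, lik 0.4, product 0.1040.
Normalizing constant = 0.58062; the posterior for Bag 3 is its product over the sum, 0.1857/0.58062 = 0.320.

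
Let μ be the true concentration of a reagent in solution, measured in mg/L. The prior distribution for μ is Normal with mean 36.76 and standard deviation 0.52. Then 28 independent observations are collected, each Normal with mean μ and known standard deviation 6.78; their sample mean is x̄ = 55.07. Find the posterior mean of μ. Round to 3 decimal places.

With known σ, the Normal prior is conjugate. Weight on the data is w = (n/σ²)/(n/σ² + 1/τ₀²) = 0.609114/(0.609114+3.69822) = 0.14141.
Posterior mean = w·x̄ + (1−w)·μ₀ = 0.14141·55.07 + 0.85859·36.76 = 39.349.

Posterior mean ≈ 39.349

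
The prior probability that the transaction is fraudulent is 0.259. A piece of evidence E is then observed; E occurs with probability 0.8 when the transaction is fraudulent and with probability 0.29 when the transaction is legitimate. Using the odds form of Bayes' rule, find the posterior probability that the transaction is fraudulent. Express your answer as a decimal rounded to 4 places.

Posterior probability ≈ 0.4909

Prior odds = 0.259/(1−0.259) = 0.34953.
Likelihood ratio for E = 0.8/0.29 = 2.7586.
Posterior odds = prior odds × LR = 0.96421.
Posterior probability = odds/(1+odds) = 0.96421/1.9642 = 0.4909.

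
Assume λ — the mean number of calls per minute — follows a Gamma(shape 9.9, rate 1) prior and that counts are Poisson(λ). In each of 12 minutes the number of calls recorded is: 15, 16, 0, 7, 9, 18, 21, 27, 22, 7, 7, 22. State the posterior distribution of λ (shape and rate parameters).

Posterior: Gamma(shape=180.9, rate=13)

Total count ∑xᵢ = 171 over n = 12 minutes.
Gamma is conjugate to the Poisson likelihood: posterior is Gamma(shape = 9.9+171 = 180.9, rate = 1+12 = 13).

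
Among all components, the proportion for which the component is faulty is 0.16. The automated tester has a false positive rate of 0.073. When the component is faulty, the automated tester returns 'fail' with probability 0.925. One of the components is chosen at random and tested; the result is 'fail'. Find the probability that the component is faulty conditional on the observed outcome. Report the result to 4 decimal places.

P(H | E) ≈ 0.7071

Let H be the event that the component is faulty. P(H) = 0.16, so P(¬H) = 0.84. With E the 'fail' result, P(E|H) = 0.925 and P(E|¬H) = 0.073.
P(E) = 0.925·0.16 + 0.073·0.84 = 0.14800 + 0.061320 = 0.20932.
By Bayes' theorem, P(H|E) = 0.14800 / 0.20932 = 0.7071.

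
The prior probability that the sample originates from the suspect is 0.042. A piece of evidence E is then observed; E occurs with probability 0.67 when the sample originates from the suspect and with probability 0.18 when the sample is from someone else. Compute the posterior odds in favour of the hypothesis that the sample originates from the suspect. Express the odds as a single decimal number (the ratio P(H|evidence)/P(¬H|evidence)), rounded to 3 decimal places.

Prior odds = 0.042/(1−0.042) = 0.043841.
Likelihood ratio for E = 0.67/0.18 = 3.7222.
Posterior odds = prior odds × LR = 0.16319.

Posterior odds ≈ 0.163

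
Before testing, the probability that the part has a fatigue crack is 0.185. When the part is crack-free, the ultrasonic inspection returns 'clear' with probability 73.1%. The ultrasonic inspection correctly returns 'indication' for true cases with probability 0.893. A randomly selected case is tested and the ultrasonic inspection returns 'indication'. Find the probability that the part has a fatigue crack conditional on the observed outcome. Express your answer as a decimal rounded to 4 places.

P(H | E) ≈ 0.4297

Let H be the event that the part has a fatigue crack. P(H) = 0.185, so P(¬H) = 0.815. With E the 'indication' result, P(E|H) = 0.893 and P(E|¬H) = 0.269.
P(E) = 0.893·0.185 + 0.269·0.815 = 0.16520 + 0.21924 = 0.38444.
By Bayes' theorem, P(H|E) = 0.16520 / 0.38444 = 0.4297.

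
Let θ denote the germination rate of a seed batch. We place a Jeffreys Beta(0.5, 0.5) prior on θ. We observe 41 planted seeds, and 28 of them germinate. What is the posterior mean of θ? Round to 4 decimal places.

Observing 28 successes and 13 failures updates Beta(0.5, 0.5) by adding the success and failure counts to the two shape parameters: α = 0.5+28 = 28.5, β = 0.5+13 = 13.5.
E[θ | data] = 28.5/(28.5+13.5) = 0.6786.

Posterior mean ≈ 0.6786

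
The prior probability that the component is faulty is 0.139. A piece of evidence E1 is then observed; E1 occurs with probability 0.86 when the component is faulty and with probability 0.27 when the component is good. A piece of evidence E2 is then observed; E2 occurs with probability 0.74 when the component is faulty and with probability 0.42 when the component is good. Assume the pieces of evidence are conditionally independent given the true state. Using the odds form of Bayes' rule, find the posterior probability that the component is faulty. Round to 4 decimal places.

Prior odds = 0.139/(1−0.139) = 0.16144.
Likelihood ratio for E1 = 0.86/0.27 = 3.1852.
Likelihood ratio for E2 = 0.74/0.42 = 1.7619.
Posterior odds = prior odds × LR₁ × LR₂ = 0.90600.
Posterior probability = odds/(1+odds) = 0.90600/1.9060 = 0.4753.

Posterior probability ≈ 0.4753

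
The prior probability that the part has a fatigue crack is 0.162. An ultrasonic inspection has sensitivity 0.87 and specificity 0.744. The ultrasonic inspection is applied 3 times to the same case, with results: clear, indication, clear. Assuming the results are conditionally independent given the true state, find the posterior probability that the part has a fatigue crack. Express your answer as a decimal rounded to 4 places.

Let H be the event that the part has a fatigue crack; start with P(H) = 0.162. P('indication'|H) = 0.87, P('indication'|¬H) = 0.256.
Update on result 1 ('clear'): P(H) ← 0.13·0.1620 / (0.13·0.1620 + 0.744·0.8380) = 0.021060/0.64453 = 0.0327.
Update on result 2 ('indication'): P(H) ← 0.87·0.0327 / (0.87·0.0327 + 0.256·0.9673) = 0.028427/0.27606 = 0.1030.
Update on result 3 ('clear'): P(H) ← 0.13·0.1030 / (0.13·0.1030 + 0.744·0.8970) = 0.013387/0.68077 = 0.0197.

Posterior P(H) ≈ 0.0197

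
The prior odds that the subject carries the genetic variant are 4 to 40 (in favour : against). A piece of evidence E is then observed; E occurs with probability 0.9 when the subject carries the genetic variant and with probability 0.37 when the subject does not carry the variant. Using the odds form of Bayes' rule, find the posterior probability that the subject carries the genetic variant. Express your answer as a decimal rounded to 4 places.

Prior odds = 4/40 = 0.10000.
Likelihood ratio for E = 0.9/0.37 = 2.4324.
Posterior odds = prior odds × LR = 0.24324.
Posterior probability = odds/(1+odds) = 0.24324/1.2432 = 0.1957.

Posterior probability ≈ 0.1957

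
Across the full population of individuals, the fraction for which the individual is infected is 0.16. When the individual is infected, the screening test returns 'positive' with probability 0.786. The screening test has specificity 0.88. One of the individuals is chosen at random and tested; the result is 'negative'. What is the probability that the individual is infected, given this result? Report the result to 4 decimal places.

Write H for 'the individual is infected'. Prior odds H:¬H = 0.16/0.84 = 0.19048. For the 'negative' outcome, the likelihood ratio is 0.214/0.88 = 0.24318.
Posterior odds = 0.19048 × 0.24318 = 0.046320, so P(H|E) = 0.046320/(1+0.046320) = 0.0443.

P(H | E) ≈ 0.0443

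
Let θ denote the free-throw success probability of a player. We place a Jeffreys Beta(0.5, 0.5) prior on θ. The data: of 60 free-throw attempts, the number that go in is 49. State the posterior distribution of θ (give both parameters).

Posterior: Beta(49.5, 11.5)

The binomial likelihood is conjugate to the Beta prior: with 49 successes and 11 failures, the posterior is Beta(0.5+49, 0.5+11) = Beta(49.5, 11.5).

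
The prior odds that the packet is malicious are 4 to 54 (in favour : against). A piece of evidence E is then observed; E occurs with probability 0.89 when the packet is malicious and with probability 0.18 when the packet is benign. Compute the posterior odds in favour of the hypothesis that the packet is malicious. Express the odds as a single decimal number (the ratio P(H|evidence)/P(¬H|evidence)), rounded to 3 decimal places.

Posterior odds ≈ 0.366

Prior odds = 4/54 = 0.074074.
Likelihood ratio for E = 0.89/0.18 = 4.9444.
Posterior odds = prior odds × LR = 0.36626.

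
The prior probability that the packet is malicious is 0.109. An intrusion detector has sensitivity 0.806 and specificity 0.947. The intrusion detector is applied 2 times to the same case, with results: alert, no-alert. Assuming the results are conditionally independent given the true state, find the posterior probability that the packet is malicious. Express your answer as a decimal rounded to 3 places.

With H the event that the packet is malicious, the joint likelihood of the observed sequence is P(data|H) = 0.806·0.194 = 0.15636 and P(data|¬H) = 0.053·0.947 = 0.050191.
Bayes: P(H|data) = 0.109·0.15636 / (0.109·0.15636 + 0.891·0.050191) = 0.017044/0.061764 = 0.2759.

Posterior P(H) ≈ 0.276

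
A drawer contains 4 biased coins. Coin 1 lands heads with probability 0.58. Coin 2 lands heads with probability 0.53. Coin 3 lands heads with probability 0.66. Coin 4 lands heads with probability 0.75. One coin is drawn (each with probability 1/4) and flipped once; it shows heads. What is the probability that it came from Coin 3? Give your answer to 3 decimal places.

Posterior probability ≈ 0.262

P(heads|C1) = 0.58; P(heads|C2) = 0.53; P(heads|C3) = 0.66; P(heads|C4) = 0.75.
Prior × likelihood for each source: 0.25·0.58=0.1450, 0.25·0.53=0.1325, 0.25·0.66=0.1650, 0.25·0.75=0.1875. Summing gives P(heads) = 0.63000.
P(Coin 3 | heads) = 0.1650 / 0.63000 = 0.262.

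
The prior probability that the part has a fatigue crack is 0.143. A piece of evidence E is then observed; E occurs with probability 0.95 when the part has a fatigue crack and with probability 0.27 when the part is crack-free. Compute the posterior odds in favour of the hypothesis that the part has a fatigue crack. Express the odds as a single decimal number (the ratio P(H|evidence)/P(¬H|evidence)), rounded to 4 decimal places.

Prior odds = 0.143/(1−0.143) = 0.16686. In log-odds, ln(0.16686) = -1.7906.
Add log likelihood ratio: ln(3.5185) = 1.2580.
Posterior log-odds = -0.53255, so posterior odds = exp(-0.53255) = 0.58710.

Posterior odds ≈ 0.5871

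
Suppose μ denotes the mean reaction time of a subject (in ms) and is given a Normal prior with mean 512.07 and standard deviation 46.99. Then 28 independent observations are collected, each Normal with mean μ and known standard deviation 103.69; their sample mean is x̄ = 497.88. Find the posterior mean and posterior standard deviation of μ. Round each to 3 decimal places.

Prior precision 1/τ₀² = 1/46.99² = 0.00045289; data precision n/σ² = 28/103.69² = 0.00260426.
Posterior precision = 0.00045289 + 0.00260426 = 0.00305715, giving posterior SD = 1/√0.00305715 = 18.086.
Posterior mean = (0.00045289·512.07 + 0.00260426·497.88) / 0.00305715 = 499.982.

Posterior mean ≈ 499.982; posterior SD ≈ 18.086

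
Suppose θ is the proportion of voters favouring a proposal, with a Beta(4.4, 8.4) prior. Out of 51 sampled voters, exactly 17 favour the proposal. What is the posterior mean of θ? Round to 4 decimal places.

The binomial likelihood is conjugate to the Beta prior: with 17 successes and 34 failures, the posterior is Beta(4.4+17, 8.4+34) = Beta(21.4, 42.4).
Posterior mean = α/(α+β) = 21.4/63.8 = 0.3354.

Posterior mean ≈ 0.3354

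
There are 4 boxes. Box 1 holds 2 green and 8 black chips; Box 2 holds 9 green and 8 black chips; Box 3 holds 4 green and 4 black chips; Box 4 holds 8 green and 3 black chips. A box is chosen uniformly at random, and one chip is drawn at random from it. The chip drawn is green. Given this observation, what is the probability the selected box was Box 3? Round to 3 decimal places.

Tabulate prior·likelihood by source: [1] prior 0.25, lik 0.2, product 0.05000; [2] prior 0.25, lik 0.5294, product 0.1324; [3] prior 0.25, lik 0.5, product 0.1250; [4] prior 0.25, lik 0.7273, product 0.1818.
Normalizing constant = 0.48917; the posterior for Box 3 is its product over the sum, 0.1250/0.48917 = 0.256.

Posterior probability ≈ 0.256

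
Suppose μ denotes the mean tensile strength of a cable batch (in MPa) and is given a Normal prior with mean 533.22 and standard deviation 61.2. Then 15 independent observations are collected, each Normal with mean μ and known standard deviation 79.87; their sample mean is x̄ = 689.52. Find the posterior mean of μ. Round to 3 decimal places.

Posterior mean ≈ 673.582

Prior precision 1/τ₀² = 1/61.2² = 0.00026699; data precision n/σ² = 15/79.87² = 0.00235139.
Posterior precision = 0.00026699 + 0.00235139 = 0.00261838.
Posterior mean = (0.00026699·533.22 + 0.00235139·689.52) / 0.00261838 = 673.582.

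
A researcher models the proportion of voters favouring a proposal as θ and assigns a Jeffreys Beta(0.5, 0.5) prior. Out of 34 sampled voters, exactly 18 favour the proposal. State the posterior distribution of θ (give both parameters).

Posterior: Beta(18.5, 16.5)

Observing 18 successes and 16 failures updates Beta(0.5, 0.5) by adding the success and failure counts to the two shape parameters: α = 0.5+18 = 18.5, β = 0.5+16 = 16.5.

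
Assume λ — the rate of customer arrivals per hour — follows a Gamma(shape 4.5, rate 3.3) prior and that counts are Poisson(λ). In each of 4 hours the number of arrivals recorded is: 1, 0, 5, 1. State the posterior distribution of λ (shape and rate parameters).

Total count ∑xᵢ = 7 over n = 4 hours.
Gamma is conjugate to the Poisson likelihood: posterior is Gamma(shape = 4.5+7 = 11.5, rate = 3.3+4 = 7.3).

Posterior: Gamma(shape=11.5, rate=7.3)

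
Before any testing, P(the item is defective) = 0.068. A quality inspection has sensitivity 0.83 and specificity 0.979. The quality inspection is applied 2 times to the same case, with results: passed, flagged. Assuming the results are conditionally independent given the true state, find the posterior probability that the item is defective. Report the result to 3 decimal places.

Posterior P(H) ≈ 0.334

With H the event that the item is defective, the joint likelihood of the observed sequence is P(data|H) = 0.17·0.83 = 0.14110 and P(data|¬H) = 0.979·0.021 = 0.020559.
Bayes: P(H|data) = 0.068·0.14110 / (0.068·0.14110 + 0.932·0.020559) = 0.0095948/0.028756 = 0.3337.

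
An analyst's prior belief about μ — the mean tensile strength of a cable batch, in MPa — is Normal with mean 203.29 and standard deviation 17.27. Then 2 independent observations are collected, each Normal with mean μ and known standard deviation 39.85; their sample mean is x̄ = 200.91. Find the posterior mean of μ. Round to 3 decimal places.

With known σ, the Normal prior is conjugate. Weight on the data is w = (n/σ²)/(n/σ² + 1/τ₀²) = 0.00125943/(0.00125943+0.00335286) = 0.27306.
Posterior mean = w·x̄ + (1−w)·μ₀ = 0.27306·200.91 + 0.72694·203.29 = 202.640.

Posterior mean ≈ 202.640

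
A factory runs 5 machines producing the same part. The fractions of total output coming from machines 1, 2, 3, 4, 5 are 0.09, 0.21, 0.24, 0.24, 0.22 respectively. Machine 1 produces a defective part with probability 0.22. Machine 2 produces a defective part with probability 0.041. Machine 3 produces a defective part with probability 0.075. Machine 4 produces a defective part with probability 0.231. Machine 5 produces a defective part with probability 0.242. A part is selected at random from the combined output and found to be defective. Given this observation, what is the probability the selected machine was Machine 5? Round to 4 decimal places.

Tabulate prior·likelihood by source: [1] prior 0.09, lik 0.22, product 0.01980; [2] prior 0.21, lik 0.041, product 0.008610; [3] prior 0.24, lik 0.075, product 0.01800; [4] prior 0.24, lik 0.231, product 0.05544; [5] prior 0.22, lik 0.242, product 0.05324.
Normalizing constant = 0.15509; the posterior for Machine 5 is its product over the sum, 0.05324/0.15509 = 0.3433.

Posterior probability ≈ 0.3433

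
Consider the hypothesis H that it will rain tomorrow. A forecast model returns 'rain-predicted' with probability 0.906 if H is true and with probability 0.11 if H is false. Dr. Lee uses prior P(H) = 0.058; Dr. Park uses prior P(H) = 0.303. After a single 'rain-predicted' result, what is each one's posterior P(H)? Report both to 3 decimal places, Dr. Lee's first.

P('+'|H) = 0.906, P('+'|¬H) = 0.11.
Dr. Lee: numerator 0.906·0.058 = 0.052548; evidence = 0.052548+0.11·0.942 = 0.15617; posterior = 0.336.
Dr. Park: numerator 0.906·0.303 = 0.27452; evidence = 0.27452+0.11·0.697 = 0.35119; posterior = 0.782.

Dr. Lee: 0.336; Dr. Park: 0.782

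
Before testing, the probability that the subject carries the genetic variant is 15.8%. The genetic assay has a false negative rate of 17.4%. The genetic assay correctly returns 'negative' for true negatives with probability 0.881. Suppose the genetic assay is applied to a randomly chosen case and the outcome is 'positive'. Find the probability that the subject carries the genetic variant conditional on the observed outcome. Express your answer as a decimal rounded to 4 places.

Let H be the event that the subject carries the genetic variant. P(H) = 0.158, so P(¬H) = 0.842. With E the 'positive' result, P(E|H) = 0.826 and P(E|¬H) = 0.119.
P(E) = 0.826·0.158 + 0.119·0.842 = 0.13051 + 0.10020 = 0.23071.
By Bayes' theorem, P(H|E) = 0.13051 / 0.23071 = 0.5657.

P(H | E) ≈ 0.5657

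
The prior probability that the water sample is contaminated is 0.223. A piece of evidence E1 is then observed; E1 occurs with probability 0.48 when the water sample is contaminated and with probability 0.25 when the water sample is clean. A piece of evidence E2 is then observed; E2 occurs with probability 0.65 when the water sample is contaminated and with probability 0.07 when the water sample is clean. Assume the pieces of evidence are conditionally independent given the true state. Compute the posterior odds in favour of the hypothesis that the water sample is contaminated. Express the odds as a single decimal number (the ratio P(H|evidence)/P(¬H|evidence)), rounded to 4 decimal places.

Posterior odds ≈ 5.1168

Prior odds = 0.223/(1−0.223) = 0.28700.
Likelihood ratio for E1 = 0.48/0.25 = 1.9200.
Likelihood ratio for E2 = 0.65/0.07 = 9.2857.
Posterior odds = prior odds × LR₁ × LR₂ = 5.1168.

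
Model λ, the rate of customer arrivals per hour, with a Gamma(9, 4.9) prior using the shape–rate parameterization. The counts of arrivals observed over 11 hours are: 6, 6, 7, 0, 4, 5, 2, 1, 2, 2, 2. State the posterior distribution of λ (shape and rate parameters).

The Poisson likelihood adds the total count to the shape and the number of exposure periods to the rate. Here ∑xᵢ = 37 and n = 11, so shape 9→46 and rate 4.9→15.9.

Posterior: Gamma(shape=46, rate=15.9)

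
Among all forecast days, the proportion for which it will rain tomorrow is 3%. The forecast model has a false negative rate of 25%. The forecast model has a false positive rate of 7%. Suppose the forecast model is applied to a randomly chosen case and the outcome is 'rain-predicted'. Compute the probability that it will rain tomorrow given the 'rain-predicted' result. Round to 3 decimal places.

P(H | E) ≈ 0.249

Write H for 'it will rain tomorrow'. Prior odds H:¬H = 0.03/0.97 = 0.030928. For the 'rain-predicted' outcome, the likelihood ratio is 0.75/0.07 = 10.714.
Posterior odds = 0.030928 × 10.714 = 0.33137, so P(H|E) = 0.33137/(1+0.33137) = 0.249.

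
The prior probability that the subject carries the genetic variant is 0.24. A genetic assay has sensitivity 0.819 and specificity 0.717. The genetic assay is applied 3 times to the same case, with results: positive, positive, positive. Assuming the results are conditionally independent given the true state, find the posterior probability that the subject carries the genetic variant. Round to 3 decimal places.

Posterior P(H) ≈ 0.884

Let H be the event that the subject carries the genetic variant; start with P(H) = 0.24. P('positive'|H) = 0.819, P('positive'|¬H) = 0.283.
Update on result 1 ('positive'): P(H) ← 0.819·0.2400 / (0.819·0.2400 + 0.283·0.7600) = 0.19656/0.41164 = 0.4775.
Update on result 2 ('positive'): P(H) ← 0.819·0.4775 / (0.819·0.4775 + 0.283·0.5225) = 0.39108/0.53894 = 0.7256.
Update on result 3 ('positive'): P(H) ← 0.819·0.7256 / (0.819·0.7256 + 0.283·0.2744) = 0.59430/0.67194 = 0.8844.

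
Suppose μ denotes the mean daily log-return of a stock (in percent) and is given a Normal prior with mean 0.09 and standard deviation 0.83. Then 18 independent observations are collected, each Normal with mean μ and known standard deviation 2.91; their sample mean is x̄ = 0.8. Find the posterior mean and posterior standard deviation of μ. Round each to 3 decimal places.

Posterior mean ≈ 0.512; posterior SD ≈ 0.529

With known σ, the Normal prior is conjugate. Weight on the data is w = (n/σ²)/(n/σ² + 1/τ₀²) = 2.12562/(2.12562+1.45159) = 0.59421.
Posterior mean = w·x̄ + (1−w)·μ₀ = 0.59421·0.8 + 0.40579·0.09 = 0.512. Posterior variance = 1/(2.12562+1.45159) = 0.279547, so SD = 0.529.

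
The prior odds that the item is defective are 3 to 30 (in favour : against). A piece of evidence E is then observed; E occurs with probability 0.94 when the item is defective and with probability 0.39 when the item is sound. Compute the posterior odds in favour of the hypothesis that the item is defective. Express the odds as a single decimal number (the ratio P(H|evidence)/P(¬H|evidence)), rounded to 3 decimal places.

Prior odds = 3/30 = 0.10000.
Likelihood ratio for E = 0.94/0.39 = 2.4103.
Posterior odds = prior odds × LR = 0.24103.

Posterior odds ≈ 0.241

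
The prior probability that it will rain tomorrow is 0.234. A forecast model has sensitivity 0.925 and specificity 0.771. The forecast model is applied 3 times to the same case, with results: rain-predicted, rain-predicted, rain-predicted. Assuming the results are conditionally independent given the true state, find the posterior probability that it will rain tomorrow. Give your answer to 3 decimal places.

With H the event that it will rain tomorrow, the joint likelihood of the observed sequence is P(data|H) = 0.925·0.925·0.925 = 0.79145 and P(data|¬H) = 0.229·0.229·0.229 = 0.012009.
Bayes: P(H|data) = 0.234·0.79145 / (0.234·0.79145 + 0.766·0.012009) = 0.18520/0.19440 = 0.9527.

Posterior P(H) ≈ 0.953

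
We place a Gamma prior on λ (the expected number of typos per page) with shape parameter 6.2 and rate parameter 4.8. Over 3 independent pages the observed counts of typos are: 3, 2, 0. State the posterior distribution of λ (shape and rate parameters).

Total count ∑xᵢ = 5 over n = 3 pages.
Gamma is conjugate to the Poisson likelihood: posterior is Gamma(shape = 6.2+5 = 11.2, rate = 4.8+3 = 7.8).

Posterior: Gamma(shape=11.2, rate=7.8)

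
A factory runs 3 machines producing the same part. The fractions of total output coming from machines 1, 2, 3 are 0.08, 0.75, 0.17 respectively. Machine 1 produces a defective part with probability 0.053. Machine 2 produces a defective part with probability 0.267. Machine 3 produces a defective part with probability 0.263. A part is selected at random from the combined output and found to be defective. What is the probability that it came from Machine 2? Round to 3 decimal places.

Tabulate prior·likelihood by source: [1] prior 0.08, lik 0.053, product 0.004240; [2] prior 0.75, lik 0.267, product 0.2003; [3] prior 0.17, lik 0.263, product 0.04471.
Normalizing constant = 0.24920; the posterior for Machine 2 is its product over the sum, 0.2003/0.24920 = 0.804.

Posterior probability ≈ 0.804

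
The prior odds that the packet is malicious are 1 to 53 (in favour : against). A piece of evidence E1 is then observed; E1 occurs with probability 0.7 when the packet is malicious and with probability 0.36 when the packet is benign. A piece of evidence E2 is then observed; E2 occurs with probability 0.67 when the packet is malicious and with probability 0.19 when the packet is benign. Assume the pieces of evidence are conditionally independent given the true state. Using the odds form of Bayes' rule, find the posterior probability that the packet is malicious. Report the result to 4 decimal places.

Prior odds = 1/53 = 0.018868. In log-odds, ln(0.018868) = -3.9703.
Add log likelihood ratios: ln(1.9444) + ln(3.5263) = 1.9252.
Posterior log-odds = -2.0451, so posterior odds = exp(-2.0451) = 0.12937. Converting, P(H|E) = 0.12937/1.1294 = 0.1146.

Posterior probability ≈ 0.1146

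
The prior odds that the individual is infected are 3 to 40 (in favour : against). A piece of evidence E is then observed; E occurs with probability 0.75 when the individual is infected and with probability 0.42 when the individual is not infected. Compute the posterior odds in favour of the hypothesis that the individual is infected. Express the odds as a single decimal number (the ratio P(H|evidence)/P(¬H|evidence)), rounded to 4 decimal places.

Posterior odds ≈ 0.1339

Prior odds = 3/40 = 0.075000.
Likelihood ratio for E = 0.75/0.42 = 1.7857.
Posterior odds = prior odds × LR = 0.13393.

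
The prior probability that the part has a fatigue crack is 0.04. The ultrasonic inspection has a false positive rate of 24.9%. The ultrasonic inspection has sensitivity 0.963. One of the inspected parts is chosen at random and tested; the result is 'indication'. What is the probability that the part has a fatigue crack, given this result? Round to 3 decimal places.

Write H for 'the part has a fatigue crack'. Prior odds H:¬H = 0.04/0.96 = 0.041667. For the 'indication' outcome, the likelihood ratio is 0.963/0.249 = 3.8675.
Posterior odds = 0.041667 × 3.8675 = 0.16114, so P(H|E) = 0.16114/(1+0.16114) = 0.139.

P(H | E) ≈ 0.139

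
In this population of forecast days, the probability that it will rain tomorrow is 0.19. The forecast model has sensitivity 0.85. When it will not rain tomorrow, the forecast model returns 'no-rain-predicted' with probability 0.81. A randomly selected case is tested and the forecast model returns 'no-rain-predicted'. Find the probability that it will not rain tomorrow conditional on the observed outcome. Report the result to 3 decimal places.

P(¬H | E) ≈ 0.958

Write H for 'it will rain tomorrow'. Prior odds H:¬H = 0.19/0.81 = 0.23457. For the 'no-rain-predicted' outcome, the likelihood ratio is 0.15/0.81 = 0.18519.
Posterior odds = 0.23457 × 0.18519 = 0.043439, so P(H|E) = 0.043439/(1+0.043439) = 0.042. Then P(¬H|E) = 1 − 0.042 = 0.958.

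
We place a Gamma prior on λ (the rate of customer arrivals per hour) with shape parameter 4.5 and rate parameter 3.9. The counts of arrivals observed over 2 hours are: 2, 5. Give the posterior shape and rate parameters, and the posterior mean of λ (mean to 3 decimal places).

The Poisson likelihood adds the total count to the shape and the number of exposure periods to the rate. Here ∑xᵢ = 7 and n = 2, so shape 4.5→11.5 and rate 3.9→5.9.
Posterior mean = shape/rate = 11.5/5.9 = 1.949.

Posterior: Gamma(shape=11.5, rate=5.9); mean ≈ 1.949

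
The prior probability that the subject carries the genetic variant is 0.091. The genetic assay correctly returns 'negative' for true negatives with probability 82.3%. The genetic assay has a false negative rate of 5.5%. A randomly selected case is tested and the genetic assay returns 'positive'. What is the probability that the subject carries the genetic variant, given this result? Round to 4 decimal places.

P(H | E) ≈ 0.3483

Write H for 'the subject carries the genetic variant'. Prior odds H:¬H = 0.091/0.909 = 0.10011. For the 'positive' outcome, the likelihood ratio is 0.945/0.177 = 5.3390.
Posterior odds = 0.10011 × 5.3390 = 0.53449, so P(H|E) = 0.53449/(1+0.53449) = 0.3483.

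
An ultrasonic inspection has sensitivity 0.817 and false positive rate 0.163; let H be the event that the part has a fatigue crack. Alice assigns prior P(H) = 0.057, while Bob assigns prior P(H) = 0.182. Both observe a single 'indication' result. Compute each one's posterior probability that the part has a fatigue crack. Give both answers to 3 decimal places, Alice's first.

P('+'|H) = 0.817, P('+'|¬H) = 0.163.
Alice: numerator 0.817·0.057 = 0.046569; evidence = 0.046569+0.163·0.943 = 0.20028; posterior = 0.233.
Bob: numerator 0.817·0.182 = 0.14869; evidence = 0.14869+0.163·0.818 = 0.28203; posterior = 0.527.

Alice: 0.233; Bob: 0.527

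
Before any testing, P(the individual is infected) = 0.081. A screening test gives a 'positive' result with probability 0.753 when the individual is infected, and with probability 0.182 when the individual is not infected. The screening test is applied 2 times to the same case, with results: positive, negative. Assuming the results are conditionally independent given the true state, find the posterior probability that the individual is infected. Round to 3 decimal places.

Posterior P(H) ≈ 0.099

Let H be the event that the individual is infected; start with P(H) = 0.081. P('positive'|H) = 0.753, P('positive'|¬H) = 0.182.
Update on result 1 ('positive'): P(H) ← 0.753·0.0810 / (0.753·0.0810 + 0.182·0.9190) = 0.060993/0.22825 = 0.2672.
Update on result 2 ('negative'): P(H) ← 0.247·0.2672 / (0.247·0.2672 + 0.818·0.7328) = 0.066003/0.66542 = 0.0992.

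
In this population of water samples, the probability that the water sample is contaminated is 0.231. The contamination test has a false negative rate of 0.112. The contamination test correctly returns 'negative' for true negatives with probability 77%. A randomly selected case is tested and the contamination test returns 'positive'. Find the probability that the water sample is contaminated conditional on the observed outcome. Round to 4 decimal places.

Write H for 'the water sample is contaminated'. Prior odds H:¬H = 0.231/0.769 = 0.30039. For the 'positive' outcome, the likelihood ratio is 0.888/0.23 = 3.8609.
Posterior odds = 0.30039 × 3.8609 = 1.1598, so P(H|E) = 1.1598/(1+1.1598) = 0.5370.

P(H | E) ≈ 0.5370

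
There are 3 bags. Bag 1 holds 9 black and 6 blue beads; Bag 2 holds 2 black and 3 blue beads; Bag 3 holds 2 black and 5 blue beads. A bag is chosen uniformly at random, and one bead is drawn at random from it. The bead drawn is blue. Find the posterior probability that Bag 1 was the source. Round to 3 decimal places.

Posterior probability ≈ 0.233

P(blue|Bag 1) = 0.4; P(blue|Bag 2) = 0.6; P(blue|Bag 3) = 0.7143.
Prior × likelihood for each source: 0.333333·0.4=0.1333, 0.333333·0.6=0.2000, 0.333333·0.7143=0.2381. Summing gives P(blue) = 0.57143.
P(Bag 1 | blue) = 0.1333 / 0.57143 = 0.233.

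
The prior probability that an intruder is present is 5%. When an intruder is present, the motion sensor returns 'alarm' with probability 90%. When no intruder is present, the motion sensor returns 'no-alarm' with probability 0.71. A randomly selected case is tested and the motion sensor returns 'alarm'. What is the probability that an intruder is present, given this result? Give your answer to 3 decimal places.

P(H | E) ≈ 0.140

Let H be the event that an intruder is present. P(H) = 0.05, so P(¬H) = 0.95. With E the 'alarm' result, P(E|H) = 0.9 and P(E|¬H) = 0.29.
P(E) = 0.9·0.05 + 0.29·0.95 = 0.045000 + 0.27550 = 0.32050.
By Bayes' theorem, P(H|E) = 0.045000 / 0.32050 = 0.140.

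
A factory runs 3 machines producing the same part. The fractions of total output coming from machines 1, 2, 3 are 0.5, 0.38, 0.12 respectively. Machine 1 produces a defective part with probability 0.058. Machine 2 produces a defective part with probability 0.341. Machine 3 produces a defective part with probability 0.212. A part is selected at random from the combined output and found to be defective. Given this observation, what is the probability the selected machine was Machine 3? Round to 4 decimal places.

Posterior probability ≈ 0.1382

Tabulate prior·likelihood by source: [1] prior 0.5, lik 0.058, product 0.02900; [2] prior 0.38, lik 0.341, product 0.1296; [3] prior 0.12, lik 0.212, product 0.02544.
Normalizing constant = 0.18402; the posterior for Machine 3 is its product over the sum, 0.02544/0.18402 = 0.1382.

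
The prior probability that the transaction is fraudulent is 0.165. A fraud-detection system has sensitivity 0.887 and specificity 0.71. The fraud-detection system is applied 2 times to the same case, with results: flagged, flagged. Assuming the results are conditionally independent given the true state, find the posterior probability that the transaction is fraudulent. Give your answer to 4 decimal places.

Posterior P(H) ≈ 0.6490

Let H be the event that the transaction is fraudulent; start with P(H) = 0.165. P('flagged'|H) = 0.887, P('flagged'|¬H) = 0.29.
Update on result 1 ('flagged'): P(H) ← 0.887·0.1650 / (0.887·0.1650 + 0.29·0.8350) = 0.14636/0.38850 = 0.3767.
Update on result 2 ('flagged'): P(H) ← 0.887·0.3767 / (0.887·0.3767 + 0.29·0.6233) = 0.33414/0.51490 = 0.6490.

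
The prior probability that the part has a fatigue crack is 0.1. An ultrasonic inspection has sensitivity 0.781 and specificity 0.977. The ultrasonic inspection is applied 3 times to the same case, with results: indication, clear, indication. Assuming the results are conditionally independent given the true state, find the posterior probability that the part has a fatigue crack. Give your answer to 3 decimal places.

Posterior P(H) ≈ 0.966

With H the event that the part has a fatigue crack, the joint likelihood of the observed sequence is P(data|H) = 0.781·0.219·0.781 = 0.13358 and P(data|¬H) = 0.023·0.977·0.023 = 0.00051683.
Bayes: P(H|data) = 0.1·0.13358 / (0.1·0.13358 + 0.9·0.00051683) = 0.013358/0.013823 = 0.9664.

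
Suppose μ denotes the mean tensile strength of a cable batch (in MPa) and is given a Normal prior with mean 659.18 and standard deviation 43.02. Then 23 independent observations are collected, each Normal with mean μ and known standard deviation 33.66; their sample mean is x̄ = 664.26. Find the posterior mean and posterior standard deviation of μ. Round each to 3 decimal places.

Prior precision 1/τ₀² = 1/43.02² = 0.00054033; data precision n/σ² = 23/33.66² = 0.0203002.
Posterior precision = 0.00054033 + 0.0203002 = 0.0208405, giving posterior SD = 1/√0.0208405 = 6.927.
Posterior mean = (0.00054033·659.18 + 0.0203002·664.26) / 0.0208405 = 664.128.

Posterior mean ≈ 664.128; posterior SD ≈ 6.927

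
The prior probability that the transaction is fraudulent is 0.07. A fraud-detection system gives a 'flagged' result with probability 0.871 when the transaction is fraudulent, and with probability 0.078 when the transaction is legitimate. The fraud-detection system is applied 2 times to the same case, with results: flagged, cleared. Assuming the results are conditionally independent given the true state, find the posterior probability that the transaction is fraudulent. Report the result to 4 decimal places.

Posterior P(H) ≈ 0.1052

Let H be the event that the transaction is fraudulent; start with P(H) = 0.07. P('flagged'|H) = 0.871, P('flagged'|¬H) = 0.078.
Update on result 1 ('flagged'): P(H) ← 0.871·0.0700 / (0.871·0.0700 + 0.078·0.9300) = 0.060970/0.13351 = 0.4567.
Update on result 2 ('cleared'): P(H) ← 0.129·0.4567 / (0.129·0.4567 + 0.922·0.5433) = 0.058910/0.55986 = 0.1052.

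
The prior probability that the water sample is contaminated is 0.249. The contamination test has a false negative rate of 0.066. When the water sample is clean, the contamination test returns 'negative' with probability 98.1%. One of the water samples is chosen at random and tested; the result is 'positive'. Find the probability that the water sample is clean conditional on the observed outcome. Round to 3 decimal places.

Write H for 'the water sample is contaminated'. Prior odds H:¬H = 0.249/0.751 = 0.33156. For the 'positive' outcome, the likelihood ratio is 0.934/0.019 = 49.158.
Posterior odds = 0.33156 × 49.158 = 16.299, so P(H|E) = 16.299/(1+16.299) = 0.942. Then P(¬H|E) = 1 − 0.942 = 0.058.

P(¬H | E) ≈ 0.058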